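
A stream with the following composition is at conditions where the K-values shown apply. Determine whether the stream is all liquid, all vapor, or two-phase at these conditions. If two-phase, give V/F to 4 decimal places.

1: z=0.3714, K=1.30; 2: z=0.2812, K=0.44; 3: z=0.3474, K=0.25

all liquid

ΣzᵢKᵢ = 0.6934; Σzᵢ/Kᵢ = 2.3144.
Since ΣzᵢKᵢ < 1 the mixture is below its bubble point — single liquid phase.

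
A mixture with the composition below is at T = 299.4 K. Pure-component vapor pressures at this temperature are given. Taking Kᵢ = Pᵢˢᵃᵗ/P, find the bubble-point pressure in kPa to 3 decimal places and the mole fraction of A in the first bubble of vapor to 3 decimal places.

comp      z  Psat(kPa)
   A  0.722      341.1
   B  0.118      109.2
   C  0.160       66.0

Pbub = 269.720 kPa, y_A = 0.913

At the bubble point ψ → 0, so ΣzᵢKᵢ = 1 with Kᵢ = Pᵢˢᵃᵗ/P ⇒ P = ΣzᵢPᵢˢᵃᵗ.
P = 0.722·341.1 + 0.118·109.2 + 0.160·66.0 = 269.720 kPa
yᵢ = zᵢPᵢˢᵃᵗ/P ⇒ y_A = 0.722·341.1/269.720 = 0.913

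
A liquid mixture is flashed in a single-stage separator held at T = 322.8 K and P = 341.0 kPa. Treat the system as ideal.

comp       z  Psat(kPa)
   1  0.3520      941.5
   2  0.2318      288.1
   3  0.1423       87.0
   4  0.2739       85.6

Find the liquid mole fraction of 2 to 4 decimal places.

Raoult's law: Kᵢ = Pᵢˢᵃᵗ/P = Pᵢˢᵃᵗ/341.0.
  K_1 = 941.5/341.0 = 2.760997, K_2 = 288.1/341.0 = 0.844868, K_3 = 87.0/341.0 = 0.255132, K_4 = 85.6/341.0 = 0.251026
Material balance + equilibrium reduce to Σ zᵢ(Kᵢ−1)/(1+ψ(Kᵢ−1)) = 0.
Check two-phase: ΣzᵢKᵢ = 1.2728 > 1 and Σzᵢ/Kᵢ = 2.0507 > 1, so g(0) = 0.2728 > 0 and g(1) = -1.0507 < 0.
Newton iteration, ψ⁰ = 0.54:
  ψ = 0.5400: g = -0.24329, g' = -0.9476 → ψ = 0.2832
  ψ = 0.2832: g = -0.01876, g' = -0.8664 → ψ = 0.2616
  ψ = 0.2616: g = 0.00011, g' = -0.8771 → ψ = 0.2617
Converged at ψ = 0.2617.
Compositions from xᵢ = zᵢ/(1+ψ(Kᵢ−1)), yᵢ = Kᵢxᵢ:
  1: x = 0.2409, y = 0.6653
  2: x = 0.2416, y = 0.2041
  3: x = 0.1768, y = 0.0451
  4: x = 0.3407, y = 0.0855

x_2 = 0.2416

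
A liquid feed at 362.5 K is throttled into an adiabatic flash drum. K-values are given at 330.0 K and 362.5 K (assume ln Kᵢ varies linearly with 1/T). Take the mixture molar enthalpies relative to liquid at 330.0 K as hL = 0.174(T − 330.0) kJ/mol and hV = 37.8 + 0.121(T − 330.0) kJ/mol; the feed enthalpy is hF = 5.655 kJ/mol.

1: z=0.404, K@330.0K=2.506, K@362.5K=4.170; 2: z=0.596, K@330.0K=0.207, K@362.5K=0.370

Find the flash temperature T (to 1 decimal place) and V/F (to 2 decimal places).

Adiabatic flash: solve Rachford–Rice at each trial T, then check hF = ψ·hV(T) + (1−ψ)·hL(T).
  T = 330.0 K: K = (2.506, 0.207), RR gives ψ = 0.114, H_out = 4.298 kJ/mol
  T = 362.5 K: K = (4.170, 0.370), RR gives ψ = 0.453, H_out = 22.007 kJ/mol
  T = 346.2 K: K = (3.269, 0.280), RR gives ψ = 0.299, H_out = 13.852 kJ/mol
  T = 338.1 K: K = (2.871, 0.242), RR gives ψ = 0.214, H_out = 9.418 kJ/mol
  T = 334.1 K: K = (2.687, 0.224), RR gives ψ = 0.167, H_out = 7.005 kJ/mol
  T = 332.1 K: K = (2.598, 0.216), RR gives ψ = 0.142, H_out = 5.718 kJ/mol
Linear interpolation between T = 330.0 (H_out = 4.298) and T = 332.1 (H_out = 5.718) on hF = 5.655 gives T ≈ 332.0 K, at which ψ = 0.14.

T = 332.0 K, V/F = 0.14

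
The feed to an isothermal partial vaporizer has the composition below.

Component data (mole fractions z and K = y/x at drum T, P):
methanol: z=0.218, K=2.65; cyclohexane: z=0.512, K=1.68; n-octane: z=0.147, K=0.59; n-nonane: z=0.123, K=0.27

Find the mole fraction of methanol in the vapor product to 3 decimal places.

Material balance + equilibrium reduce to Σ zᵢ(Kᵢ−1)/(1+ψ(Kᵢ−1)) = 0.
Feasibility: ΣzᵢKᵢ = 1.558, Σzᵢ/Kᵢ = 1.092 — both > 1, two phases present.
Newton–Raphson from ψ = 0.5:
  ψ = 0.500: g = 0.2397, g' = -0.512 → ψ = 0.968
  ψ = 0.968: g = -0.0580, g' = -1.005 → ψ = 0.911
  ψ = 0.911: g = -0.0054, g' = -0.832 → ψ = 0.904
Converged at ψ = 0.904.
Compositions from xᵢ = zᵢ/(1+ψ(Kᵢ−1)), yᵢ = Kᵢxᵢ:
  methanol: x = 0.087, y = 0.232
  cyclohexane: x = 0.317, y = 0.533
  n-octane: x = 0.234, y = 0.138
  n-nonane: x = 0.362, y = 0.098

y_methanol = 0.232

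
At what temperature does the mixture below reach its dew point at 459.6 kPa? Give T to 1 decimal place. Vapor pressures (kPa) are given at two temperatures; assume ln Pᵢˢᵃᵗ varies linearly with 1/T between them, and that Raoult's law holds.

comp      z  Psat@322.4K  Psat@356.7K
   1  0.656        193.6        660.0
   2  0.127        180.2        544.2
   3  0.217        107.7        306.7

Dew-point temperature: Σzᵢ·P/Pᵢˢᵃᵗ(T) = 1. Interpolate ln Pᵢˢᵃᵗ = aᵢ + bᵢ/T.
  T = 322.4 K: ΣzᵢP/Pᵢˢᵃᵗ = 2.8073
  T = 356.7 K: ΣzᵢP/Pᵢˢᵃᵗ = 0.8893
  T = 339.5 K: ΣzᵢP/Pᵢˢᵃᵗ = 1.5360
  T = 348.1 K: ΣzᵢP/Pᵢˢᵃᵗ = 1.1606
  T = 352.4 K: ΣzᵢP/Pᵢˢᵃᵗ = 1.0142
  T = 354.5 K: ΣzᵢP/Pᵢˢᵃᵗ = 0.9507
Interpolating between 352.4 K and 354.5 K gives T ≈ 352.9 K.

T = 352.9 K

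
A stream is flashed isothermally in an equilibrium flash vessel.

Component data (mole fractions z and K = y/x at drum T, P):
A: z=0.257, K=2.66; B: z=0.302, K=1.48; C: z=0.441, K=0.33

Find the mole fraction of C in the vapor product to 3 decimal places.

y_C = 0.192

Rachford–Rice: g(ψ) = Σ zᵢ(Kᵢ−1)/(1+ψ(Kᵢ−1)) = 0.
g(0) = ΣzᵢKᵢ − 1 = 0.276 and g(1) = 1 − Σzᵢ/Kᵢ = -0.637, so a root lies in (0, 1).
Newton–Raphson from ψ = 0.35:
  ψ = 0.350: g = 0.0080, g' = -0.672 → ψ = 0.362
Converged at ψ = 0.362.
Compositions from xᵢ = zᵢ/(1+ψ(Kᵢ−1)), yᵢ = Kᵢxᵢ:
  A: x = 0.161, y = 0.427
  B: x = 0.257, y = 0.381
  C: x = 0.582, y = 0.192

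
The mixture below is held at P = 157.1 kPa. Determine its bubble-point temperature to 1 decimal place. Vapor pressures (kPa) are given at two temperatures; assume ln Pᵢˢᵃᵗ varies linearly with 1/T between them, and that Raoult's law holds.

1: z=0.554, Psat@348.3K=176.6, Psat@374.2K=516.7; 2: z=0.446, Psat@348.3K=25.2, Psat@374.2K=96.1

Bubble-point temperature: ΣzᵢPᵢˢᵃᵗ(T) = P. Interpolate ln Pᵢˢᵃᵗ = aᵢ + bᵢ/T.
  T = 348.3 K: ΣzᵢPᵢˢᵃᵗ = 109.08 kPa
  T = 374.2 K: ΣzᵢPᵢˢᵃᵗ = 329.11 kPa
  T = 361.2 K: ΣzᵢPᵢˢᵃᵗ = 192.67 kPa
  T = 354.8 K: ΣzᵢPᵢˢᵃᵗ = 146.01 kPa
  T = 358.0 K: ΣzᵢPᵢˢᵃᵗ = 167.92 kPa
  T = 356.4 K: ΣzᵢPᵢˢᵃᵗ = 156.63 kPa
Interpolating between 356.4 K and 358.0 K gives T ≈ 356.5 K.

T = 356.5 K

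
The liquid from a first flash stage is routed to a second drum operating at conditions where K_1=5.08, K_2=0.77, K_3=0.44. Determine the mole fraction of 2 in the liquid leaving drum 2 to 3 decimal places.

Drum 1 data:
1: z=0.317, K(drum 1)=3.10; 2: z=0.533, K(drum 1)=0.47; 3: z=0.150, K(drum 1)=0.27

x_2 (drum 2) = 0.681

Drum 1:
Rachford–Rice: g(ψ₁) = Σ zᵢ(Kᵢ−1)/(1+ψ₁(Kᵢ−1)) = 0.
Check two-phase: ΣzᵢKᵢ = 1.274 > 1 and Σzᵢ/Kᵢ = 1.792 > 1, so g(0) = 0.274 > 0 and g(1) = -0.792 < 0.
Iterate (Newton) starting at ψ₁ = 0.5:
  ψ₁ = 0.500: g = -0.2320, g' = -0.808 → ψ₁ = 0.213
  ψ₁ = 0.213: g = 0.0120, g' = -0.970 → ψ₁ = 0.225
Converged at ψ₁ = 0.225.
Drum-1 compositions:
  1: x = 0.215, y = 0.667
  2: x = 0.605, y = 0.284
  3: x = 0.180, y = 0.048
Drum-2 feed = drum-1 liquid: z₂ = (0.2152, 0.6053, 0.1795).
Drum 2:
Material balance + equilibrium reduce to Σ zᵢ(Kᵢ−1)/(1+ψ₂(Kᵢ−1)) = 0.
g(0) = ΣzᵢKᵢ − 1 = 0.638 and g(1) = 1 − Σzᵢ/Kᵢ = -0.236, so a root lies in (0, 1).
Newton iteration, ψ₂⁰ = 0.5:
  ψ₂ = 0.500: g = -0.0082, g' = -0.537 → ψ₂ = 0.485
Converged at ψ₂ = 0.485.
  1: x = 0.072, y = 0.367
  2: x = 0.681, y = 0.525
  3: x = 0.246, y = 0.108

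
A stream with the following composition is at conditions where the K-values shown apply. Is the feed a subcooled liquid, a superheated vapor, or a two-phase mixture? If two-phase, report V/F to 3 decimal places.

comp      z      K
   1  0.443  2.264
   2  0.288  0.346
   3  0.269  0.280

ΣzᵢKᵢ = 1.178; Σzᵢ/Kᵢ = 1.989.
Both exceed 1, so a two-phase solution exists.
Rachford–Rice: g(ψ) = Σ zᵢ(Kᵢ−1)/(1+ψ(Kᵢ−1)) = 0.
Newton iteration, ψ⁰ = 0.5:
  ψ = 0.500: g = -0.2394, g' = -0.878 → ψ = 0.227
  ψ = 0.227: g = -0.0179, g' = -0.796 → ψ = 0.205
Converged at ψ = 0.205.

two-phase, V/F = 0.205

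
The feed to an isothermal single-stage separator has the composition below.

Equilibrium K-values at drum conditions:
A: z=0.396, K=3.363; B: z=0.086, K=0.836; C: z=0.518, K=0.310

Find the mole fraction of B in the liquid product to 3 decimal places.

x_B = 0.092

Rachford–Rice: g(ψ) = Σ zᵢ(Kᵢ−1)/(1+ψ(Kᵢ−1)) = 0.
Check two-phase: ΣzᵢKᵢ = 1.564 > 1 and Σzᵢ/Kᵢ = 1.892 > 1, so g(0) = 0.564 > 0 and g(1) = -0.892 < 0.
Newton–Raphson from ψ = 0.5:
  ψ = 0.500: g = -0.1321, g' = -1.042 → ψ = 0.373
  ψ = 0.373: g = 0.0008, g' = -1.074 → ψ = 0.374
Converged at ψ = 0.374.
Compositions from xᵢ = zᵢ/(1+ψ(Kᵢ−1)), yᵢ = Kᵢxᵢ:
  A: x = 0.210, y = 0.707
  B: x = 0.092, y = 0.077
  C: x = 0.698, y = 0.216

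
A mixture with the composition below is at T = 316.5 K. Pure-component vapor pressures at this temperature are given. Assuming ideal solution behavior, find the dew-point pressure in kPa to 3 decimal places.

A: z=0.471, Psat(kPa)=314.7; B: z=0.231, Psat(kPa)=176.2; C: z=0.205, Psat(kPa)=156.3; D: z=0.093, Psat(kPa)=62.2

Pdew = 178.112 kPa

At the dew point ψ → 1, so Σzᵢ/Kᵢ = 1 with Kᵢ = Pᵢˢᵃᵗ/P ⇒ 1/P = Σzᵢ/Pᵢˢᵃᵗ.
1/P = 0.471/314.7 + 0.231/176.2 + 0.205/156.3 + 0.093/62.2 = 0.005614 ⇒ P = 178.112 kPa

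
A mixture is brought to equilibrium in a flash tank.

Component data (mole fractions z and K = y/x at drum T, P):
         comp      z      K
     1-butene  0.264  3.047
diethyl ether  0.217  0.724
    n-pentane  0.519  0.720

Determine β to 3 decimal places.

β = 0.587

Rachford–Rice: g(β) = Σ zᵢ(Kᵢ−1)/(1+β(Kᵢ−1)) = 0.
Feasibility: ΣzᵢKᵢ = 1.335, Σzᵢ/Kᵢ = 1.107 — both > 1, two phases present.
Newton–Raphson from β = 0.68:
  β = 0.680: g = -0.0273, g' = -0.280 → β = 0.583
  β = 0.583: g = 0.0014, g' = -0.312 → β = 0.587
Converged at β = 0.587.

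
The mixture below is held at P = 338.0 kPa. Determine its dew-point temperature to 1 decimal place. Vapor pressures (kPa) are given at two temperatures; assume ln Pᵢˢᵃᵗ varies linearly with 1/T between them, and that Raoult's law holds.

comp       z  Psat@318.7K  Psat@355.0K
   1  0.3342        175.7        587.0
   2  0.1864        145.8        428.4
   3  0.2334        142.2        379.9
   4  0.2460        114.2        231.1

Dew-point temperature: Σzᵢ·P/Pᵢˢᵃᵗ(T) = 1. Interpolate ln Pᵢˢᵃᵗ = aᵢ + bᵢ/T.
  T = 318.7 K: ΣzᵢP/Pᵢˢᵃᵗ = 2.3579
  T = 355.0 K: ΣzᵢP/Pᵢˢᵃᵗ = 0.9070
  T = 336.9 K: ΣzᵢP/Pᵢˢᵃᵗ = 1.4163
  T = 345.9 K: ΣzᵢP/Pᵢˢᵃᵗ = 1.1269
  T = 350.4 K: ΣzᵢP/Pᵢˢᵃᵗ = 1.0105
  T = 352.7 K: ΣzᵢP/Pᵢˢᵃᵗ = 0.9569
  T = 351.5 K: ΣzᵢP/Pᵢˢᵃᵗ = 0.9844
Interpolating between 350.4 K and 351.5 K gives T ≈ 350.8 K.

T = 350.8 K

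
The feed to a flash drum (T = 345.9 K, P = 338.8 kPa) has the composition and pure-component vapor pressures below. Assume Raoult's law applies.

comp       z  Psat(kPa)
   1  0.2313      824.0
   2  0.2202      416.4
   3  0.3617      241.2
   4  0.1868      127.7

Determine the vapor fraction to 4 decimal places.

ψ = 0.3569

Raoult's law: Kᵢ = Pᵢˢᵃᵗ/P = Pᵢˢᵃᵗ/338.8.
  K_1 = 824.0/338.8 = 2.432113, K_2 = 416.4/338.8 = 1.229044, K_3 = 241.2/338.8 = 0.711924, K_4 = 127.7/338.8 = 0.376919
Rachford–Rice: g(ψ) = Σ zᵢ(Kᵢ−1)/(1+ψ(Kᵢ−1)) = 0.
g(0) = ΣzᵢKᵢ − 1 = 0.1611 and g(1) = 1 − Σzᵢ/Kᵢ = -0.2779, so a root lies in (0, 1).
Newton–Raphson from ψ = 0.5:
  ψ = 0.5000: g = -0.05251, g' = -0.3644 → ψ = 0.3559
  ψ = 0.3559: g = 0.00040, g' = -0.3750 → ψ = 0.3569
Converged at ψ = 0.3569.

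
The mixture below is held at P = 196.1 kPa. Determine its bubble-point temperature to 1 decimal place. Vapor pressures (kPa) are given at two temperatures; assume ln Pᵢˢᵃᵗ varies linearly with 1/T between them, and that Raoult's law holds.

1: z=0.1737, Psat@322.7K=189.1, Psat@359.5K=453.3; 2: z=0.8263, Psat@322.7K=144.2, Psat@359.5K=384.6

Bubble-point temperature: ΣzᵢPᵢˢᵃᵗ(T) = P. Interpolate ln Pᵢˢᵃᵗ = aᵢ + bᵢ/T.
  T = 322.7 K: ΣzᵢPᵢˢᵃᵗ = 152.00 kPa
  T = 359.5 K: ΣzᵢPᵢˢᵃᵗ = 396.53 kPa
  T = 341.1 K: ΣzᵢPᵢˢᵃᵗ = 251.88 kPa
  T = 331.9 K: ΣzᵢPᵢˢᵃᵗ = 197.03 kPa
  T = 327.3 K: ΣzᵢPᵢˢᵃᵗ = 173.37 kPa
  T = 329.6 K: ΣzᵢPᵢˢᵃᵗ = 184.90 kPa
Interpolating between 329.6 K and 331.9 K gives T ≈ 331.7 K.

T = 331.7 K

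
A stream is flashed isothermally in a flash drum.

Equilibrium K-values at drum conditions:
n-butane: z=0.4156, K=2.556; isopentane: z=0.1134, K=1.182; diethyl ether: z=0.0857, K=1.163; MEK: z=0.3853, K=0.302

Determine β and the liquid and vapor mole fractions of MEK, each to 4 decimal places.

β = 0.4769, x_MEK = 0.5776, y_MEK = 0.1744

Let β = V/F and solve Σ zᵢ(Kᵢ−1)/(1+β(Kᵢ−1)) = 0.
Check two-phase: ΣzᵢKᵢ = 1.4123 > 1 and Σzᵢ/Kᵢ = 1.6081 > 1, so g(0) = 0.4123 > 0 and g(1) = -0.6081 < 0.
Newton iteration, β⁰ = 0.5:
  β = 0.5000: g = -0.01758, g' = -0.7663 → β = 0.4771
  β = 0.4771: g = -0.00009, g' = -0.7585 → β = 0.4769
Converged at β = 0.4769.
Compositions from xᵢ = zᵢ/(1+β(Kᵢ−1)), yᵢ = Kᵢxᵢ:
  n-butane: x = 0.2386, y = 0.6098
  isopentane: x = 0.1043, y = 0.1233
  diethyl ether: x = 0.0795, y = 0.0925
  MEK: x = 0.5776, y = 0.1744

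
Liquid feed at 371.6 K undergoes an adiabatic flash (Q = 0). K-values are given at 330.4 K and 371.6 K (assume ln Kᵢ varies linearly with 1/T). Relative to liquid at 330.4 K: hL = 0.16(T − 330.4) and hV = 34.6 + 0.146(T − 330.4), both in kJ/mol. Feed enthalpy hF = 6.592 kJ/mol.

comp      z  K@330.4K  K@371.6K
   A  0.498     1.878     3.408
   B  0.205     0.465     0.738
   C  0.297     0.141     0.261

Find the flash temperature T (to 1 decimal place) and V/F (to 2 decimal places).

T = 333.5 K, V/F = 0.18

Adiabatic flash: solve Rachford–Rice at each trial T, then check hF = ψ·hV(T) + (1−ψ)·hL(T).
  T = 330.4 K: K = (1.878, 0.465, 0.141), RR gives ψ = 0.111, H_out = 3.830 kJ/mol
  T = 371.6 K: K = (3.408, 0.738, 0.261), RR gives ψ = 0.631, H_out = 28.073 kJ/mol
  T = 351.0 K: K = (2.574, 0.594, 0.195), RR gives ψ = 0.431, H_out = 18.095 kJ/mol
  T = 340.7 K: K = (2.209, 0.527, 0.167), RR gives ψ = 0.299, H_out = 11.947 kJ/mol
  T = 335.5 K: K = (2.038, 0.495, 0.153), RR gives ψ = 0.214, H_out = 8.200 kJ/mol
  T = 332.9 K: K = (1.955, 0.480, 0.147), RR gives ψ = 0.164, H_out = 6.078 kJ/mol
  T = 334.2 K: K = (1.996, 0.488, 0.150), RR gives ψ = 0.190, H_out = 7.164 kJ/mol
Linear interpolation between T = 332.9 (H_out = 6.078) and T = 334.2 (H_out = 7.164) on hF = 6.592 gives T ≈ 333.5 K, at which ψ = 0.18.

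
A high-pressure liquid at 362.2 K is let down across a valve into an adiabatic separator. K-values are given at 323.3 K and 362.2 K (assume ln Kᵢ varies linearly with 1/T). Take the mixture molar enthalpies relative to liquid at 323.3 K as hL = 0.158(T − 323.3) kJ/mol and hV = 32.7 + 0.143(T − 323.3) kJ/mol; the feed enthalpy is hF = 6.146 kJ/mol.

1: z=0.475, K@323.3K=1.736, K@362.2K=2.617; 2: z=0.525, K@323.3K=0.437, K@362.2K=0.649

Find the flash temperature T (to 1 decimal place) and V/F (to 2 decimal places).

Adiabatic flash: solve Rachford–Rice at each trial T, then check hF = ψ·hV(T) + (1−ψ)·hL(T).
  T = 323.3 K: K = (1.736, 0.437), RR gives ψ = 0.130, H_out = 4.263 kJ/mol
  T = 362.2 K: K = (2.617, 0.649), RR gives ψ = 1.000, H_out = 38.263 kJ/mol
  T = 342.8 K: K = (2.158, 0.539), RR gives ψ = 0.576, H_out = 21.763 kJ/mol
  T = 333.1 K: K = (1.943, 0.487), RR gives ψ = 0.369, H_out = 13.559 kJ/mol
  T = 328.2 K: K = (1.838, 0.462), RR gives ψ = 0.256, H_out = 9.122 kJ/mol
  T = 325.8 K: K = (1.788, 0.450), RR gives ψ = 0.196, H_out = 6.809 kJ/mol
  T = 324.6 K: K = (1.763, 0.443), RR gives ψ = 0.165, H_out = 5.606 kJ/mol
Linear interpolation between T = 324.6 (H_out = 5.606) and T = 325.8 (H_out = 6.809) on hF = 6.146 gives T ≈ 325.1 K, at which ψ = 0.18.

T = 325.1 K, V/F = 0.18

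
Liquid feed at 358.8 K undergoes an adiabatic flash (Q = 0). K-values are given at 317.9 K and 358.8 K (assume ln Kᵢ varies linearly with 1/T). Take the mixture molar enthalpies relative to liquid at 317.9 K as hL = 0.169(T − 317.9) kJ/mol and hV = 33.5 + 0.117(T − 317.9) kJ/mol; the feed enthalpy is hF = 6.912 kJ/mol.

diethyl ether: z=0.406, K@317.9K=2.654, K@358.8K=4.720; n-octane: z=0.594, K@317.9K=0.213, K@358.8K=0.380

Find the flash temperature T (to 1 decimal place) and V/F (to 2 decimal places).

T = 321.1 K, V/F = 0.19

Adiabatic flash: solve Rachford–Rice at each trial T, then check hF = ψ·hV(T) + (1−ψ)·hL(T).
  T = 317.9 K: K = (2.654, 0.213), RR gives ψ = 0.157, H_out = 5.251 kJ/mol
  T = 358.8 K: K = (4.720, 0.380), RR gives ψ = 0.495, H_out = 22.447 kJ/mol
  T = 338.4 K: K = (3.604, 0.290), RR gives ψ = 0.343, H_out = 14.605 kJ/mol
  T = 328.1 K: K = (3.105, 0.249), RR gives ψ = 0.259, H_out = 10.255 kJ/mol
  T = 323.0 K: K = (2.874, 0.231), RR gives ψ = 0.211, H_out = 7.871 kJ/mol
  T = 320.4 K: K = (2.761, 0.222), RR gives ψ = 0.184, H_out = 6.570 kJ/mol
  T = 321.7 K: K = (2.817, 0.226), RR gives ψ = 0.198, H_out = 7.229 kJ/mol
Linear interpolation between T = 320.4 (H_out = 6.570) and T = 321.7 (H_out = 7.229) on hF = 6.912 gives T ≈ 321.1 K, at which ψ = 0.19.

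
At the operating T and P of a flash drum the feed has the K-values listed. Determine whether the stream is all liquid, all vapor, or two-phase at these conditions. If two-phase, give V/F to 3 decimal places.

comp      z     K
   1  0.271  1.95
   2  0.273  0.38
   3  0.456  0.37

all liquid

ΣzᵢKᵢ = 0.801; Σzᵢ/Kᵢ = 2.090.
Since ΣzᵢKᵢ < 1 the mixture is below its bubble point — single liquid phase.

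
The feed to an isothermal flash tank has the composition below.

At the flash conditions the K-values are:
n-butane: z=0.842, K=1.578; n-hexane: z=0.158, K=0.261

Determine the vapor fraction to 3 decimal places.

Material balance + equilibrium reduce to Σ zᵢ(Kᵢ−1)/(1+ψ(Kᵢ−1)) = 0.
Check two-phase: ΣzᵢKᵢ = 1.370 > 1 and Σzᵢ/Kᵢ = 1.139 > 1, so g(0) = 0.370 > 0 and g(1) = -0.139 < 0.
Newton iteration, ψ⁰ = 0.52:
  ψ = 0.520: g = 0.1846, g' = -0.394 → ψ = 0.989
  ψ = 0.989: g = -0.1236, g' = -1.302 → ψ = 0.894
  ψ = 0.894: g = -0.0229, g' = -0.871 → ψ = 0.867
  ψ = 0.867: g = -0.0010, g' = -0.794 → ψ = 0.866
Converged at ψ = 0.866.

ψ = 0.866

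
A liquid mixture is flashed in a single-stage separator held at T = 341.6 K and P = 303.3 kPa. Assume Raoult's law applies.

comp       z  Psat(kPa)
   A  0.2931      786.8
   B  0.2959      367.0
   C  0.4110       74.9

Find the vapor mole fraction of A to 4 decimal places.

y_A = 0.5340

Raoult's law: Kᵢ = Pᵢˢᵃᵗ/P = Pᵢˢᵃᵗ/303.3.
  K_A = 786.8/303.3 = 2.594131, K_B = 367.0/303.3 = 1.210023, K_C = 74.9/303.3 = 0.246950
Iterate (Newton) starting at ψ = 0.52:
  ψ = 0.5200: g = -0.19721, g' = -0.8629 → ψ = 0.2915
  ψ = 0.2915: g = -0.01896, g' = -0.7414 → ψ = 0.2659
Converged at ψ = 0.2659.
Compositions from xᵢ = zᵢ/(1+ψ(Kᵢ−1)), yᵢ = Kᵢxᵢ:
  A: x = 0.2058, y = 0.5340
  B: x = 0.2802, y = 0.3391
  C: x = 0.5139, y = 0.1269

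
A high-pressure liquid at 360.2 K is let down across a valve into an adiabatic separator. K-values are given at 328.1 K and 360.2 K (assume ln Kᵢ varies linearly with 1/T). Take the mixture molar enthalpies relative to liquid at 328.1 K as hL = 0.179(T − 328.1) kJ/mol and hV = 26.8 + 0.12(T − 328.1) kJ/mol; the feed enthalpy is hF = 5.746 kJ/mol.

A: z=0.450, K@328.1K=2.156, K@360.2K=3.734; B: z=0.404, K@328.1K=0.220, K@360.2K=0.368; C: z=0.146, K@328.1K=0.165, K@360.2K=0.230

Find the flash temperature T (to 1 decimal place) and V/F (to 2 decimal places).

Adiabatic flash: solve Rachford–Rice at each trial T, then check hF = ψ·hV(T) + (1−ψ)·hL(T).
  T = 328.1 K: K = (2.156, 0.220, 0.165), RR gives ψ = 0.091, H_out = 2.425 kJ/mol
  T = 360.2 K: K = (3.734, 0.368, 0.230), RR gives ψ = 0.469, H_out = 17.431 kJ/mol
  T = 344.1 K: K = (2.871, 0.288, 0.196), RR gives ψ = 0.316, H_out = 11.047 kJ/mol
  T = 336.1 K: K = (2.497, 0.252, 0.180), RR gives ψ = 0.219, H_out = 7.203 kJ/mol
  T = 332.1 K: K = (2.322, 0.236, 0.173), RR gives ψ = 0.160, H_out = 4.969 kJ/mol
  T = 334.1 K: K = (2.408, 0.244, 0.176), RR gives ψ = 0.191, H_out = 6.119 kJ/mol
  T = 333.1 K: K = (2.365, 0.240, 0.174), RR gives ψ = 0.176, H_out = 5.553 kJ/mol
Linear interpolation between T = 333.1 (H_out = 5.553) and T = 334.1 (H_out = 6.119) on hF = 5.746 gives T ≈ 333.4 K, at which ψ = 0.18.

T = 333.4 K, V/F = 0.18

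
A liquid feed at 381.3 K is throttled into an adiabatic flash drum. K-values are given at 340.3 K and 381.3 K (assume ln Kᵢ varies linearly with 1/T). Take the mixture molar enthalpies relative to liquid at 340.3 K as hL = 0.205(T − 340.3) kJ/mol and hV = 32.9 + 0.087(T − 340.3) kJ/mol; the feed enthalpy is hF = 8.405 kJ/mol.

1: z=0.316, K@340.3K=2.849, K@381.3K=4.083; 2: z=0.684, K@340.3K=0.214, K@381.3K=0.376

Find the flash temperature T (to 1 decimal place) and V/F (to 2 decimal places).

T = 358.6 K, V/F = 0.15

Adiabatic flash: solve Rachford–Rice at each trial T, then check hF = ψ·hV(T) + (1−ψ)·hL(T).
  T = 340.3 K: K = (2.849, 0.214), RR gives ψ = 0.032, H_out = 1.056 kJ/mol
  T = 381.3 K: K = (4.083, 0.376), RR gives ψ = 0.285, H_out = 16.390 kJ/mol
  T = 360.8 K: K = (3.446, 0.288), RR gives ψ = 0.164, H_out = 9.210 kJ/mol
  T = 350.6 K: K = (3.143, 0.250), RR gives ψ = 0.102, H_out = 5.343 kJ/mol
  T = 355.7 K: K = (3.293, 0.269), RR gives ψ = 0.134, H_out = 7.314 kJ/mol
  T = 358.2 K: K = (3.368, 0.278), RR gives ψ = 0.149, H_out = 8.252 kJ/mol
  T = 359.5 K: K = (3.407, 0.283), RR gives ψ = 0.157, H_out = 8.733 kJ/mol
Linear interpolation between T = 358.2 (H_out = 8.252) and T = 359.5 (H_out = 8.733) on hF = 8.405 gives T ≈ 358.6 K, at which ψ = 0.15.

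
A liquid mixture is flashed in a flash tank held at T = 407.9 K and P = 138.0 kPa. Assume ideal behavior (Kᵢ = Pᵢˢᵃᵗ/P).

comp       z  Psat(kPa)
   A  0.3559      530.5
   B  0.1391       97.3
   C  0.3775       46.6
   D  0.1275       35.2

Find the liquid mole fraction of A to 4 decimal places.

Raoult's law: Kᵢ = Pᵢˢᵃᵗ/P = Pᵢˢᵃᵗ/138.0.
  K_A = 530.5/138.0 = 3.844203, K_B = 97.3/138.0 = 0.705072, K_C = 46.6/138.0 = 0.337681, K_D = 35.2/138.0 = 0.255072
Newton iteration, V/F⁰ = 0.37:
  V/F = 0.3700: g = -0.01514, g' = -1.1241 → V/F = 0.3565
  V/F = 0.3565: g = 0.00010, g' = -1.1398 → V/F = 0.3566
Converged at V/F = 0.3566.
Compositions from xᵢ = zᵢ/(1+V/F(Kᵢ−1)), yᵢ = Kᵢxᵢ:
  A: x = 0.1767, y = 0.6792
  B: x = 0.1555, y = 0.1096
  C: x = 0.4942, y = 0.1669
  D: x = 0.1736, y = 0.0443

x_A = 0.1767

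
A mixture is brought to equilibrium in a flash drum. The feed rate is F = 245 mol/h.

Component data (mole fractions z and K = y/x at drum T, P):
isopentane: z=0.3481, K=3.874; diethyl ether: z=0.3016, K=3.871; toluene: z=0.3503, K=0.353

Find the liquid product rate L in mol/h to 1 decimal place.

Let ψ = V/F and solve Σ zᵢ(Kᵢ−1)/(1+ψ(Kᵢ−1)) = 0.
Feasibility: ΣzᵢKᵢ = 2.6397, Σzᵢ/Kᵢ = 1.1601 — both > 1, two phases present.
Iterate (Newton) starting at ψ = 0.5:
  ψ = 0.5000: g = 0.43103, g' = -1.2237 → ψ = 0.8522
  ψ = 0.8522: g = 0.03603, g' = -1.1796 → ψ = 0.8828
  ψ = 0.8828: g = -0.00068, g' = -1.2262 → ψ = 0.8822
Converged at ψ = 0.8822.
Then V = ψ·F = 0.8822·245 = 216.1 mol/h and L = F − V = 28.9 mol/h.

L = 28.9 mol/h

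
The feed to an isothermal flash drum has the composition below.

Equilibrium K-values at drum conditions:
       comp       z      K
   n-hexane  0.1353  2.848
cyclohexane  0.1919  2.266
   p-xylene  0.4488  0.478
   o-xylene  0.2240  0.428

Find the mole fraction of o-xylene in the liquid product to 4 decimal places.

x_o-xylene = 0.2462

Material balance + equilibrium reduce to Σ zᵢ(Kᵢ−1)/(1+ψ(Kᵢ−1)) = 0.
Feasibility: ΣzᵢKᵢ = 1.1306, Σzᵢ/Kᵢ = 1.5945 — both > 1, two phases present.
Newton iteration, ψ⁰ = 0.51:
  ψ = 0.5100: g = -0.22382, g' = -0.6092 → ψ = 0.1426
  ψ = 0.1426: g = 0.01104, g' = -0.7397 → ψ = 0.1575
  ψ = 0.1575: g = 0.00011, g' = -0.7247 → ψ = 0.1577
Converged at ψ = 0.1577.
Compositions from xᵢ = zᵢ/(1+ψ(Kᵢ−1)), yᵢ = Kᵢxᵢ:
  n-hexane: x = 0.1048, y = 0.2984
  cyclohexane: x = 0.1600, y = 0.3625
  p-xylene: x = 0.4891, y = 0.2338
  o-xylene: x = 0.2462, y = 0.1054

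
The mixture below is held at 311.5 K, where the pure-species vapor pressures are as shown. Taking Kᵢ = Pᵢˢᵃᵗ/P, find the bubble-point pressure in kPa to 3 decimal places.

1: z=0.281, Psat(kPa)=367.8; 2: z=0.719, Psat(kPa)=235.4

Pbub = 272.604 kPa

At the bubble point ψ → 0, so ΣzᵢKᵢ = 1 with Kᵢ = Pᵢˢᵃᵗ/P ⇒ P = ΣzᵢPᵢˢᵃᵗ.
P = 0.281·367.8 + 0.719·235.4 = 272.604 kPa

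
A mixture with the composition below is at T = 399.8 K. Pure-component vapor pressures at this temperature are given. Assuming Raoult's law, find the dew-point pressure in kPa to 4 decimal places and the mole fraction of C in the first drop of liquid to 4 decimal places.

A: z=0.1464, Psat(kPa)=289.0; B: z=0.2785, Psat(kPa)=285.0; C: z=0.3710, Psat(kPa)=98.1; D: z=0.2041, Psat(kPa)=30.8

Pdew = 84.0884 kPa, x_C = 0.3180

At the dew point ψ → 1, so Σzᵢ/Kᵢ = 1 with Kᵢ = Pᵢˢᵃᵗ/P ⇒ 1/P = Σzᵢ/Pᵢˢᵃᵗ.
1/P = 0.1464/289.0 + 0.2785/285.0 + 0.3710/98.1 + 0.2041/30.8 = 0.0118922 ⇒ P = 84.0884 kPa
xᵢ = zᵢP/Pᵢˢᵃᵗ ⇒ x_C = 0.3710·84.0884/98.1 = 0.3180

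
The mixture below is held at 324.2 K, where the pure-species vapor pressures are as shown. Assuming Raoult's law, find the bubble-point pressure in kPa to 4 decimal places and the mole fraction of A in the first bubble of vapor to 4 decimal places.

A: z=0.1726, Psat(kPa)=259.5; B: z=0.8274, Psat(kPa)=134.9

Pbub = 156.4060 kPa, y_A = 0.2864

At the bubble point ψ → 0, so ΣzᵢKᵢ = 1 with Kᵢ = Pᵢˢᵃᵗ/P ⇒ P = ΣzᵢPᵢˢᵃᵗ.
P = 0.1726·259.5 + 0.8274·134.9 = 156.4060 kPa
yᵢ = zᵢPᵢˢᵃᵗ/P ⇒ y_A = 0.1726·259.5/156.4060 = 0.2864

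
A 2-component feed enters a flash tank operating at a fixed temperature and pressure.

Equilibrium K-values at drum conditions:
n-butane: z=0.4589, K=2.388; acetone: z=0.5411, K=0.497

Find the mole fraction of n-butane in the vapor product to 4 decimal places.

y_n-butane = 0.6352

Material balance + equilibrium reduce to Σ zᵢ(Kᵢ−1)/(1+β(Kᵢ−1)) = 0.
g(0) = ΣzᵢKᵢ − 1 = 0.3648 and g(1) = 1 − Σzᵢ/Kᵢ = -0.2809, so a root lies in (0, 1).
Newton iteration, β⁰ = 0.58:
  β = 0.5800: g = -0.03141, g' = -0.5443 → β = 0.5223
  β = 0.5223: g = 0.00011, g' = -0.5490 → β = 0.5225
Converged at β = 0.5225.
Compositions from xᵢ = zᵢ/(1+β(Kᵢ−1)), yᵢ = Kᵢxᵢ:
  n-butane: x = 0.2660, y = 0.6352
  acetone: x = 0.7340, y = 0.3648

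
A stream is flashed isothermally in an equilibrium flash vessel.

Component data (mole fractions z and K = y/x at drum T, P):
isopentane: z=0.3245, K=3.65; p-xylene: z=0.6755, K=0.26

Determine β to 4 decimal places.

β = 0.1836

Binary case is linear: z₁(K₁−1)(1+β(K₂−1)) + z₂(K₂−1)(1+β(K₁−1)) = 0
⇒ β = [z₁(K₁−1)+z₂(K₂−1)] / [−(K₁−1)(K₂−1)] = 0.36006/1.96100 = 0.1836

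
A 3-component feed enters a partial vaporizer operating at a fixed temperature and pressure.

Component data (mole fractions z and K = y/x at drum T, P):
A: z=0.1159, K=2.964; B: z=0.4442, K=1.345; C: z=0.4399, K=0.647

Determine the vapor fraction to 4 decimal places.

ψ = 0.7625

Rachford–Rice: g(ψ) = Σ zᵢ(Kᵢ−1)/(1+ψ(Kᵢ−1)) = 0.
g(0) = ΣzᵢKᵢ − 1 = 0.2256 and g(1) = 1 − Σzᵢ/Kᵢ = -0.0493, so a root lies in (0, 1).
Newton iteration, ψ⁰ = 0.51:
  ψ = 0.5100: g = 0.05466, g' = -0.2313 → ψ = 0.7463
  ψ = 0.7463: g = 0.00337, g' = -0.2080 → ψ = 0.7625
Converged at ψ = 0.7625.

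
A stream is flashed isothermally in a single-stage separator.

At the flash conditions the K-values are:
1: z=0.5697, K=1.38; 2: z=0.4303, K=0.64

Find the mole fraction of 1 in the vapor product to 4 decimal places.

y_1 = 0.6714

Binary case is linear: z₁(K₁−1)(1+ψ(K₂−1)) + z₂(K₂−1)(1+ψ(K₁−1)) = 0
⇒ ψ = [z₁(K₁−1)+z₂(K₂−1)] / [−(K₁−1)(K₂−1)] = 0.06158/0.13680 = 0.4501
Compositions from xᵢ = zᵢ/(1+ψ(Kᵢ−1)), yᵢ = Kᵢxᵢ:
  1: x = 0.4865, y = 0.6714
  2: x = 0.5135, y = 0.3286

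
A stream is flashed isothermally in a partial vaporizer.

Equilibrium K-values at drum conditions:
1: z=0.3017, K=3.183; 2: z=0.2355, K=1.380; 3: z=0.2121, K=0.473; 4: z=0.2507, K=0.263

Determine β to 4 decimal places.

β = 0.4320

Material balance + equilibrium reduce to Σ zᵢ(Kᵢ−1)/(1+β(Kᵢ−1)) = 0.
Check two-phase: ΣzᵢKᵢ = 1.4516 > 1 and Σzᵢ/Kᵢ = 1.6671 > 1, so g(0) = 0.4516 > 0 and g(1) = -0.6671 < 0.
Iterate (Newton) starting at β = 0.5:
  β = 0.5000: g = -0.05425, g' = -0.8027 → β = 0.4324
  β = 0.4324: g = -0.00030, g' = -0.7977 → β = 0.4320
Converged at β = 0.4320.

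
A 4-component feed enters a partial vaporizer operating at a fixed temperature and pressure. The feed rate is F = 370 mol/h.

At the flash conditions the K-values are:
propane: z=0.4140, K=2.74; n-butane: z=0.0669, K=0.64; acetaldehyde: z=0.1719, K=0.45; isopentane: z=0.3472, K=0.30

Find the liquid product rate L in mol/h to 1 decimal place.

L = 248.4 mol/h

Newton iteration, ψ⁰ = 0.5:
  ψ = 0.5000: g = -0.14847, g' = -0.8729 → ψ = 0.3299
  ψ = 0.3299: g = -0.00122, g' = -0.8823 → ψ = 0.3285
Converged at ψ = 0.3285.
Then V = ψ·F = 0.3285·370 = 121.6 mol/h and L = F − V = 248.4 mol/h.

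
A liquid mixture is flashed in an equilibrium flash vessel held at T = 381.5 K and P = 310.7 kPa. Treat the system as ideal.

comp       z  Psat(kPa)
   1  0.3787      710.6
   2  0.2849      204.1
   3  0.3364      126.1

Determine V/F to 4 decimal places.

V/F = 0.2990

Raoult's law: Kᵢ = Pᵢˢᵃᵗ/P = Pᵢˢᵃᵗ/310.7.
  K_1 = 710.6/310.7 = 2.287094, K_2 = 204.1/310.7 = 0.656904, K_3 = 126.1/310.7 = 0.405858
Rachford–Rice: g(V/F) = Σ zᵢ(Kᵢ−1)/(1+V/F(Kᵢ−1)) = 0.
Check two-phase: ΣzᵢKᵢ = 1.1898 > 1 and Σzᵢ/Kᵢ = 1.4281 > 1, so g(0) = 0.1898 > 0 and g(1) = -0.4281 < 0.
Newton iteration, V/F⁰ = 0.5:
  V/F = 0.5000: g = -0.10576, g' = -0.5214 → V/F = 0.2972
  V/F = 0.2972: g = 0.00099, g' = -0.5450 → V/F = 0.2990
Converged at V/F = 0.2990.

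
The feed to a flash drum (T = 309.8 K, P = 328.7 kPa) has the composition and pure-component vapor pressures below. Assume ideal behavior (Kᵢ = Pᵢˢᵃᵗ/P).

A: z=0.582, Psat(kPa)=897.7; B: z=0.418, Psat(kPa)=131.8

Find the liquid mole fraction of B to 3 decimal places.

Raoult's law: Kᵢ = Pᵢˢᵃᵗ/P = Pᵢˢᵃᵗ/328.7.
  K_A = 897.7/328.7 = 2.73106, K_B = 131.8/328.7 = 0.40097
Let β = V/F and solve Σ zᵢ(Kᵢ−1)/(1+β(Kᵢ−1)) = 0.
g(0) = ΣzᵢKᵢ − 1 = 0.757 and g(1) = 1 − Σzᵢ/Kᵢ = -0.256, so a root lies in (0, 1).
Binary case is linear: z₁(K₁−1)(1+β(K₂−1)) + z₂(K₂−1)(1+β(K₁−1)) = 0
⇒ β = [z₁(K₁−1)+z₂(K₂−1)] / [−(K₁−1)(K₂−1)] = 0.7571/1.0370 = 0.730
Compositions from xᵢ = zᵢ/(1+β(Kᵢ−1)), yᵢ = Kᵢxᵢ:
  A: x = 0.257, y = 0.702
  B: x = 0.743, y = 0.298

x_B = 0.743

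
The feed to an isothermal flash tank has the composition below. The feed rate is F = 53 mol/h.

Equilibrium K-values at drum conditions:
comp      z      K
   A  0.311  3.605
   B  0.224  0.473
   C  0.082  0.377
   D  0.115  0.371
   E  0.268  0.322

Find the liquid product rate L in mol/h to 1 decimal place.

L = 40.2 mol/h

Rachford–Rice: g(V/F) = Σ zᵢ(Kᵢ−1)/(1+V/F(Kᵢ−1)) = 0.
g(0) = ΣzᵢKᵢ − 1 = 0.387 and g(1) = 1 − Σzᵢ/Kᵢ = -0.920, so a root lies in (0, 1).
Iterate (Newton) starting at V/F = 0.41:
  V/F = 0.410: g = -0.1766, g' = -0.971 → V/F = 0.228
  V/F = 0.228: g = 0.0150, g' = -1.188 → V/F = 0.241
Converged at V/F = 0.241.
Then V = V/F·F = 0.2409·53 = 12.8 mol/h and L = F − V = 40.2 mol/h.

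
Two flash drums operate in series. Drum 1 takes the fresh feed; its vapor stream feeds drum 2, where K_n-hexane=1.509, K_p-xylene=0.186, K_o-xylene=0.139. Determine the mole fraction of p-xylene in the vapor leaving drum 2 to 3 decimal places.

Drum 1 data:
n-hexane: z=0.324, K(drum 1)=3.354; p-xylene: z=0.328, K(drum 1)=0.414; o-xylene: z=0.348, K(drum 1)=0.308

Drum 1:
Iterate (Newton) starting at ψ₁ = 0.68:
  ψ₁ = 0.680: g = -0.4811, g' = -1.171 → ψ₁ = 0.269
  ψ₁ = 0.269: g = -0.0573, g' = -1.083 → ψ₁ = 0.216
  ψ₁ = 0.216: g = 0.0021, g' = -1.166 → ψ₁ = 0.218
Converged at ψ₁ = 0.218.
Drum-1 compositions:
  n-hexane: x = 0.214, y = 0.718
  p-xylene: x = 0.376, y = 0.156
  o-xylene: x = 0.410, y = 0.126
Drum-2 feed = drum-1 vapor: z₂ = (0.7181, 0.1557, 0.1262).
Drum 2:
Let ψ₂ = V/F and solve Σ zᵢ(Kᵢ−1)/(1+ψ₂(Kᵢ−1)) = 0.
Check two-phase: ΣzᵢKᵢ = 1.130 > 1 and Σzᵢ/Kᵢ = 2.221 > 1, so g(0) = 0.130 > 0 and g(1) = -1.221 < 0.
Newton iteration, ψ₂⁰ = 0.5:
  ψ₂ = 0.500: g = -0.1132, g' = -0.700 → ψ₂ = 0.338
  ψ₂ = 0.338: g = -0.0164, g' = -0.518 → ψ₂ = 0.307
  ψ₂ = 0.307: g = -0.0004, g' = -0.495 → ψ₂ = 0.306
Converged at ψ₂ = 0.306.
  n-hexane: x = 0.621, y = 0.938
  p-xylene: x = 0.207, y = 0.039
  o-xylene: x = 0.171, y = 0.024

y_p-xylene (drum 2) = 0.039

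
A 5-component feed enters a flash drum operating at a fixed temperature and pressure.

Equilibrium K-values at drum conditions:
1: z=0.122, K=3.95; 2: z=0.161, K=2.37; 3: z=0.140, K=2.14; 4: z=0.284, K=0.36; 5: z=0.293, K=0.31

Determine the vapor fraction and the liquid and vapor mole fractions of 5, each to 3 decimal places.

Material balance + equilibrium reduce to Σ zᵢ(Kᵢ−1)/(1+ψ(Kᵢ−1)) = 0.
Feasibility: ΣzᵢKᵢ = 1.356, Σzᵢ/Kᵢ = 1.898 — both > 1, two phases present.
Newton iteration, ψ⁰ = 0.45:
  ψ = 0.450: g = -0.1519, g' = -0.914 → ψ = 0.284
  ψ = 0.284: g = 0.0018, g' = -0.965 → ψ = 0.286
Converged at ψ = 0.286.
Compositions from xᵢ = zᵢ/(1+ψ(Kᵢ−1)), yᵢ = Kᵢxᵢ:
  1: x = 0.066, y = 0.262
  2: x = 0.116, y = 0.274
  3: x = 0.106, y = 0.226
  4: x = 0.348, y = 0.125
  5: x = 0.365, y = 0.113

ψ = 0.286, x_5 = 0.365, y_5 = 0.113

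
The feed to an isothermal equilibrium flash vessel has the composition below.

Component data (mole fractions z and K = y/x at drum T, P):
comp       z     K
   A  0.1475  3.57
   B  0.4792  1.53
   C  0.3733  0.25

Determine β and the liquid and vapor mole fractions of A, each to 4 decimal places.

β = 0.3954, x_A = 0.0732, y_A = 0.2612

Newton–Raphson from β = 0.46:
  β = 0.4600: g = -0.04954, g' = -0.7810 → β = 0.3966
  β = 0.3966: g = -0.00090, g' = -0.7563 → β = 0.3954
Converged at β = 0.3954.
Compositions from xᵢ = zᵢ/(1+β(Kᵢ−1)), yᵢ = Kᵢxᵢ:
  A: x = 0.0732, y = 0.2612
  B: x = 0.3962, y = 0.6062
  C: x = 0.5307, y = 0.1327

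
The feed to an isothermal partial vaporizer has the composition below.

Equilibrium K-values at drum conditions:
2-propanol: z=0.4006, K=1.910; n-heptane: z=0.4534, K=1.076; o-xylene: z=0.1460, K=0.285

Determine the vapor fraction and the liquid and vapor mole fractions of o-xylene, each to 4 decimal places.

Rachford–Rice: g(ψ) = Σ zᵢ(Kᵢ−1)/(1+ψ(Kᵢ−1)) = 0.
Feasibility: ΣzᵢKᵢ = 1.2946, Σzᵢ/Kᵢ = 1.1434 — both > 1, two phases present.
Newton iteration, ψ⁰ = 0.5:
  ψ = 0.5000: g = 0.12127, g' = -0.3399 → ψ = 0.8567
  ψ = 0.8567: g = -0.03225, g' = -0.6043 → ψ = 0.8034
  ψ = 0.8034: g = -0.00222, g' = -0.5251 → ψ = 0.7991
Converged at ψ = 0.7991.
Compositions from xᵢ = zᵢ/(1+ψ(Kᵢ−1)), yᵢ = Kᵢxᵢ:
  2-propanol: x = 0.2319, y = 0.4430
  n-heptane: x = 0.4274, y = 0.4599
  o-xylene: x = 0.3406, y = 0.0971

ψ = 0.7991, x_o-xylene = 0.3406, y_o-xylene = 0.0971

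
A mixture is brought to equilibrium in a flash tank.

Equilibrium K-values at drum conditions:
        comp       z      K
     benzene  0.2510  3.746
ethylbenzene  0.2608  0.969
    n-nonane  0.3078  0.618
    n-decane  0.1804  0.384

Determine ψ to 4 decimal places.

ψ = 0.4576

Rachford–Rice: g(ψ) = Σ zᵢ(Kᵢ−1)/(1+ψ(Kᵢ−1)) = 0.
Check two-phase: ΣzᵢKᵢ = 1.4525 > 1 and Σzᵢ/Kᵢ = 1.3040 > 1, so g(0) = 0.4525 > 0 and g(1) = -0.3040 < 0.
Newton–Raphson from ψ = 0.5:
  ψ = 0.5000: g = -0.02369, g' = -0.5479 → ψ = 0.4568
  ψ = 0.4568: g = 0.00048, g' = -0.5712 → ψ = 0.4576
Converged at ψ = 0.4576.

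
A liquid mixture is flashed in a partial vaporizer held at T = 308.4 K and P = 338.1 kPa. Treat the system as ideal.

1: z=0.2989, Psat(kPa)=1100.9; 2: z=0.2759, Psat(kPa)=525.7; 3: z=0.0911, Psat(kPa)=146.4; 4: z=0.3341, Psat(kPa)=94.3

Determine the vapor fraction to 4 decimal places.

ψ = 0.4860

Raoult's law: Kᵢ = Pᵢˢᵃᵗ/P = Pᵢˢᵃᵗ/338.1.
  K_1 = 1100.9/338.1 = 3.256137, K_2 = 525.7/338.1 = 1.554865, K_3 = 146.4/338.1 = 0.433008, K_4 = 94.3/338.1 = 0.278912
Newton–Raphson from ψ = 0.5:
  ψ = 0.5000: g = -0.01211, g' = -0.8699 → ψ = 0.4861
  ψ = 0.4861: g = -0.00003, g' = -0.8664 → ψ = 0.4860
Converged at ψ = 0.4860.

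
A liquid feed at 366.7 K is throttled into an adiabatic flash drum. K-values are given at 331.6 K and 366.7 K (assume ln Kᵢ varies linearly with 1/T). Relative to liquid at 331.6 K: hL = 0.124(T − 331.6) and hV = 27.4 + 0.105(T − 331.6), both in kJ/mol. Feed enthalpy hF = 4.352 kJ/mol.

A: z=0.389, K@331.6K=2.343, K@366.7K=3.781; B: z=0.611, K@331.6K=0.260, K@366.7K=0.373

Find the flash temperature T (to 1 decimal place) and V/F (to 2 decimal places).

Adiabatic flash: solve Rachford–Rice at each trial T, then check hF = ψ·hV(T) + (1−ψ)·hL(T).
  T = 331.6 K: K = (2.343, 0.260), RR gives ψ = 0.071, H_out = 1.938 kJ/mol
  T = 366.7 K: K = (3.781, 0.373), RR gives ψ = 0.401, H_out = 15.065 kJ/mol
  T = 349.1 K: K = (3.010, 0.314), RR gives ψ = 0.263, H_out = 9.294 kJ/mol
  T = 340.4 K: K = (2.666, 0.287), RR gives ψ = 0.179, H_out = 5.955 kJ/mol
  T = 336.0 K: K = (2.502, 0.273), RR gives ψ = 0.128, H_out = 4.050 kJ/mol
  T = 338.2 K: K = (2.583, 0.280), RR gives ψ = 0.154, H_out = 5.025 kJ/mol
Linear interpolation between T = 336.0 (H_out = 4.050) and T = 338.2 (H_out = 5.025) on hF = 4.352 gives T ≈ 336.7 K, at which ψ = 0.14.

T = 336.7 K, V/F = 0.14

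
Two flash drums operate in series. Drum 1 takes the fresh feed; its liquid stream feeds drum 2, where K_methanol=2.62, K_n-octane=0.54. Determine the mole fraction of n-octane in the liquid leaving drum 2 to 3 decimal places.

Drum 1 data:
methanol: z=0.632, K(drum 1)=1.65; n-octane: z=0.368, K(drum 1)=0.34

Drum 1:
Material balance + equilibrium reduce to Σ zᵢ(Kᵢ−1)/(1+ψ₁(Kᵢ−1)) = 0.
g(0) = ΣzᵢKᵢ − 1 = 0.168 and g(1) = 1 − Σzᵢ/Kᵢ = -0.465, so a root lies in (0, 1).
Binary case is linear: z₁(K₁−1)(1+ψ₁(K₂−1)) + z₂(K₂−1)(1+ψ₁(K₁−1)) = 0
⇒ ψ₁ = [z₁(K₁−1)+z₂(K₂−1)] / [−(K₁−1)(K₂−1)] = 0.1679/0.4290 = 0.391
Drum-1 compositions:
  methanol: x = 0.504, y = 0.831
  n-octane: x = 0.496, y = 0.169
Drum-2 feed = drum-1 liquid: z₂ = (0.5038, 0.4962).
Drum 2:
Material balance + equilibrium reduce to Σ zᵢ(Kᵢ−1)/(1+ψ₂(Kᵢ−1)) = 0.
g(0) = ΣzᵢKᵢ − 1 = 0.588 and g(1) = 1 − Σzᵢ/Kᵢ = -0.111, so a root lies in (0, 1).
Iterate (Newton) starting at ψ₂ = 0.43:
  ψ₂ = 0.430: g = 0.1965, g' = -0.623 → ψ₂ = 0.746
  ψ₂ = 0.746: g = 0.0222, g' = -0.514 → ψ₂ = 0.789
Converged at ψ₂ = 0.789.
  methanol: x = 0.221, y = 0.579
  n-octane: x = 0.779, y = 0.421

x_n-octane (drum 2) = 0.779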